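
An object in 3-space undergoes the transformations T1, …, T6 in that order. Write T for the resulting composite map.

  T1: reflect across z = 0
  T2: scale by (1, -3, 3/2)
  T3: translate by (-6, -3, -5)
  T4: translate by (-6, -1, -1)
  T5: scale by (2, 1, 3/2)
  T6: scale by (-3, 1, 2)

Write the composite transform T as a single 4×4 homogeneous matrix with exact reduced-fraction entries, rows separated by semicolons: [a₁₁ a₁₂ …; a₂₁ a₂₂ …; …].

T1 = [1 0 0 0; 0 1 0 0; 0 0 -1 0; 0 0 0 1]
T2·T1 = [1 0 0 0; 0 -3 0 0; 0 0 -3/2 0; 0 0 0 1]
T3·…·T1 = [1 0 0 -6; 0 -3 0 -3; 0 0 -3/2 -5; 0 0 0 1]
T4·…·T1 = [1 0 0 -12; 0 -3 0 -4; 0 0 -3/2 -6; 0 0 0 1]
T5·…·T1 = [2 0 0 -24; 0 -3 0 -4; 0 0 -9/4 -9; 0 0 0 1]
T6·…·T1 = [-6 0 0 72; 0 -3 0 -4; 0 0 -9/2 -18; 0 0 0 1]

T = [-6 0 0 72; 0 -3 0 -4; 0 0 -9/2 -18; 0 0 0 1]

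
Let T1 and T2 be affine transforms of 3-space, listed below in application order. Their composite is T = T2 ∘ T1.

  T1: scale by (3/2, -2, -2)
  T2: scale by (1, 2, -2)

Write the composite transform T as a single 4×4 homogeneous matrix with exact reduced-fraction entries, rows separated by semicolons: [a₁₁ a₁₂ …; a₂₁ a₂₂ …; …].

T1 = [3/2 0 0 0; 0 -2 0 0; 0 0 -2 0; 0 0 0 1]
T2·T1 = [3/2 0 0 0; 0 -4 0 0; 0 0 4 0; 0 0 0 1]

T = [3/2 0 0 0; 0 -4 0 0; 0 0 4 0; 0 0 0 1]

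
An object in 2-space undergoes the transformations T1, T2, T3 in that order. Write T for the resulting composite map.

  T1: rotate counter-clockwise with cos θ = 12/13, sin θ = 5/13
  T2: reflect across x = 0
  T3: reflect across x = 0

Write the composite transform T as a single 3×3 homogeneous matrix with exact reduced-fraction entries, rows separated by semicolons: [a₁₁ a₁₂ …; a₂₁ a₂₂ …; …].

T = [12/13 -5/13 0; 5/13 12/13 0; 0 0 1]

T1 = [12/13 -5/13 0; 5/13 12/13 0; 0 0 1]
T2·T1 = [-12/13 5/13 0; 5/13 12/13 0; 0 0 1]
T3·…·T1 = [12/13 -5/13 0; 5/13 12/13 0; 0 0 1]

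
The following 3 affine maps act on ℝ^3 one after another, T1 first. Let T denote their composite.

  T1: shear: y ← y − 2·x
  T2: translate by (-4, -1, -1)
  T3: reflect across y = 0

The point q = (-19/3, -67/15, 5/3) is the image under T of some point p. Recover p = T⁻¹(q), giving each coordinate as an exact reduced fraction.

T1 = [1 0 0 0; -2 1 0 0; 0 0 1 0; 0 0 0 1]
T2·T1 = [1 0 0 -4; -2 1 0 -1; 0 0 1 -1; 0 0 0 1]
T3·…·T1 = [1 0 0 -4; 2 -1 0 1; 0 0 1 -1; 0 0 0 1]
det M = -1; M⁻¹ = [1 0 0 4; 2 -1 0 9; 0 0 1 1; 0 0 0 1]
M⁻¹ · (-19/3, -67/15, 5/3)ᵀ = (-7/3, 4/5, 8/3)ᵀ

p = (-7/3, 4/5, 8/3)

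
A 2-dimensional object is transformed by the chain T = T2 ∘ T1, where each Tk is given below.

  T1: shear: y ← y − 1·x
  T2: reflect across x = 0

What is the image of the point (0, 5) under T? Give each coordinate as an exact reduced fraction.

T1 shear: y ← y − 1·x: (0, 5) → (0, 5)
T2 reflect across x = 0: (0, 5) → (0, 5)

T(p) = (0, 5)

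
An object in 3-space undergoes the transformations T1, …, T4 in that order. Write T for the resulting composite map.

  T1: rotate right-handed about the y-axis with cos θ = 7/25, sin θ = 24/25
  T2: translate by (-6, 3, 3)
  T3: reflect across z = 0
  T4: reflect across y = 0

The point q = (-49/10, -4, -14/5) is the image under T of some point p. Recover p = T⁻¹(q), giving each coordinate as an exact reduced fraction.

T1 = [7/25 0 24/25 0; 0 1 0 0; -24/25 0 7/25 0; 0 0 0 1]
T2·T1 = [7/25 0 24/25 -6; 0 1 0 3; -24/25 0 7/25 3; 0 0 0 1]
T3·…·T1 = [7/25 0 24/25 -6; 0 1 0 3; 24/25 0 -7/25 -3; 0 0 0 1]
T4·…·T1 = [7/25 0 24/25 -6; 0 -1 0 -3; 24/25 0 -7/25 -3; 0 0 0 1]
det M = 1; M⁻¹ = [7/25 0 24/25 114/25; 0 -1 0 -3; 24/25 0 -7/25 123/25; 0 0 0 1]
M⁻¹ · (-49/10, -4, -14/5)ᵀ = (1/2, 1, 1)ᵀ

p = (1/2, 1, 1)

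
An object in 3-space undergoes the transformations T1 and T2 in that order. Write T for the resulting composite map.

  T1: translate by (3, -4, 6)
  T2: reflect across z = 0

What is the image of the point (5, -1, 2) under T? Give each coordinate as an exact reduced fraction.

T(p) = (8, -5, -8)

T1 translate by (3, -4, 6): (5, -1, 2) → (8, -5, 8)
T2 reflect across z = 0: (8, -5, 8) → (8, -5, -8)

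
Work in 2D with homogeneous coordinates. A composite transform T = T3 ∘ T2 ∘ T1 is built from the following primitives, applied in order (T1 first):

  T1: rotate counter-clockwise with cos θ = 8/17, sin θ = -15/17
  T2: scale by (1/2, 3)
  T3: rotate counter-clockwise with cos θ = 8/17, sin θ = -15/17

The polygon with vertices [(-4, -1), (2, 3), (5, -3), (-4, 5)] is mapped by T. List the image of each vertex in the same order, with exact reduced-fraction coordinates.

image vertices: (2152/289, 3201/578), (-26/289, -1203/578), (-4475/289, -4677/578), (4672/289, 4155/578)

T1 rotate counter-clockwise with cos θ = 8/17, sin θ = -15/17: (-4, -1) → (-47/17, 52/17); (2, 3) → (61/17, -6/17); (5, -3) → (-5/17, -99/17); (-4, 5) → (43/17, 100/17)
T2 scale by (1/2, 3): (-47/17, 52/17) → (-47/34, 156/17); (61/17, -6/17) → (61/34, -18/17); (-5/17, -99/17) → (-5/34, -297/17); (43/17, 100/17) → (43/34, 300/17)
T3 rotate counter-clockwise with cos θ = 8/17, sin θ = -15/17: (-47/34, 156/17) → (2152/289, 3201/578); (61/34, -18/17) → (-26/289, -1203/578); (-5/34, -297/17) → (-4475/289, -4677/578); (43/34, 300/17) → (4672/289, 4155/578)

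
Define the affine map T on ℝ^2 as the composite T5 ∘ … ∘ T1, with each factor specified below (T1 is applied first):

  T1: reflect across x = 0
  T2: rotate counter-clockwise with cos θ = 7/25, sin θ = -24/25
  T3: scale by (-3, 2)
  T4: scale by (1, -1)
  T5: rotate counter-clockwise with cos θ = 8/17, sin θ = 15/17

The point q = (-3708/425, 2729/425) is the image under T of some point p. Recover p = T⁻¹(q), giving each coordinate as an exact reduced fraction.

T1 = [-1 0 0; 0 1 0; 0 0 1]
T2·T1 = [-7/25 24/25 0; 24/25 7/25 0; 0 0 1]
T3·…·T1 = [21/25 -72/25 0; 48/25 14/25 0; 0 0 1]
T4·…·T1 = [21/25 -72/25 0; -48/25 -14/25 0; 0 0 1]
T5·…·T1 = [888/425 -366/425 0; -69/425 -1192/425 0; 0 0 1]
det M = -6; M⁻¹ = [596/1275 -61/425 0; -23/850 -148/425 0; 0 0 1]
M⁻¹ · (-3708/425, 2729/425)ᵀ = (-5, -2)ᵀ

p = (-5, -2)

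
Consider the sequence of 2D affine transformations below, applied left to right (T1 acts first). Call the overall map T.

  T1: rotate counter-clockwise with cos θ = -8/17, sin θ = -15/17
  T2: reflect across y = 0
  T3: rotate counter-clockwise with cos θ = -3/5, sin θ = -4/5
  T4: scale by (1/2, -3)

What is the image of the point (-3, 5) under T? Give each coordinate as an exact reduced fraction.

T(p) = (-317/170, 1143/85)

T1 rotate counter-clockwise with cos θ = -8/17, sin θ = -15/17: (-3, 5) → (99/17, 5/17)
T2 reflect across y = 0: (99/17, 5/17) → (99/17, -5/17)
T3 rotate counter-clockwise with cos θ = -3/5, sin θ = -4/5: (99/17, -5/17) → (-317/85, -381/85)
T4 scale by (1/2, -3): (-317/85, -381/85) → (-317/170, 1143/85)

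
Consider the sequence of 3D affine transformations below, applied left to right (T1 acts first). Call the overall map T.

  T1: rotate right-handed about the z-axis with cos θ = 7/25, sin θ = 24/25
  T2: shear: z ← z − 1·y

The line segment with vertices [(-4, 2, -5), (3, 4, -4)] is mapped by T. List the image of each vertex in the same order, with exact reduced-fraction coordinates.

image vertices: (-76/25, -82/25, -43/25), (-3, 4, -8)

T1 rotate right-handed about the z-axis with cos θ = 7/25, sin θ = 24/25: (-4, 2, -5) → (-76/25, -82/25, -5); (3, 4, -4) → (-3, 4, -4)
T2 shear: z ← z − 1·y: (-76/25, -82/25, -5) → (-76/25, -82/25, -43/25); (-3, 4, -4) → (-3, 4, -8)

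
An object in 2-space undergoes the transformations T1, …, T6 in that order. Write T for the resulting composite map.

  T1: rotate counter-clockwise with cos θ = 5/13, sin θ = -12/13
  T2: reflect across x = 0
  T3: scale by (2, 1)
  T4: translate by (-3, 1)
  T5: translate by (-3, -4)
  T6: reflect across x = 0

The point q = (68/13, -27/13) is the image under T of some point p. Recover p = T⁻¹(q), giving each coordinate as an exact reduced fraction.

T1 = [5/13 12/13 0; -12/13 5/13 0; 0 0 1]
T2·T1 = [-5/13 -12/13 0; -12/13 5/13 0; 0 0 1]
T3·…·T1 = [-10/13 -24/13 0; -12/13 5/13 0; 0 0 1]
T4·…·T1 = [-10/13 -24/13 -3; -12/13 5/13 1; 0 0 1]
T5·…·T1 = [-10/13 -24/13 -6; -12/13 5/13 -3; 0 0 1]
T6·…·T1 = [10/13 24/13 6; -12/13 5/13 -3; 0 0 1]
det M = 2; M⁻¹ = [5/26 -12/13 -51/13; 6/13 5/13 -21/13; 0 0 1]
M⁻¹ · (68/13, -27/13)ᵀ = (-1, 0)ᵀ

p = (-1, 0)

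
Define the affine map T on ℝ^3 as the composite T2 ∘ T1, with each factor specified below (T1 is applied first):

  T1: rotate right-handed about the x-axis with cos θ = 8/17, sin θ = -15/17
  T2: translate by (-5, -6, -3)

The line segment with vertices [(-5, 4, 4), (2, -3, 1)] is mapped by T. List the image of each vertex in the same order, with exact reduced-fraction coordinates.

image vertices: (-10, -10/17, -79/17), (-3, -111/17, 2/17)

T1 rotate right-handed about the x-axis with cos θ = 8/17, sin θ = -15/17: (-5, 4, 4) → (-5, 92/17, -28/17); (2, -3, 1) → (2, -9/17, 53/17)
T2 translate by (-5, -6, -3): (-5, 92/17, -28/17) → (-10, -10/17, -79/17); (2, -9/17, 53/17) → (-3, -111/17, 2/17)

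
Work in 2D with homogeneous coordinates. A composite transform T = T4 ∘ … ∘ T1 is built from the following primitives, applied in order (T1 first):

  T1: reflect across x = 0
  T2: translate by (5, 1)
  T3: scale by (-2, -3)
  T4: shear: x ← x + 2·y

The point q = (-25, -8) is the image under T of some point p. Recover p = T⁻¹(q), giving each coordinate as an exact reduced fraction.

p = (1/2, 5/3)

T1 = [-1 0 0; 0 1 0; 0 0 1]
T2·T1 = [-1 0 5; 0 1 1; 0 0 1]
T3·…·T1 = [2 0 -10; 0 -3 -3; 0 0 1]
T4·…·T1 = [2 -6 -16; 0 -3 -3; 0 0 1]
det M = -6; M⁻¹ = [1/2 -1 5; 0 -1/3 -1; 0 0 1]
M⁻¹ · (-25, -8)ᵀ = (1/2, 5/3)ᵀ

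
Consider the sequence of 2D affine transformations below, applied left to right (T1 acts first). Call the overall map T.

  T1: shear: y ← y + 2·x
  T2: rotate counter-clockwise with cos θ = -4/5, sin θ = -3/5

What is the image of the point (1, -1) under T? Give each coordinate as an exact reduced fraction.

T(p) = (-1/5, -7/5)

T1 shear: y ← y + 2·x: (1, -1) → (1, 1)
T2 rotate counter-clockwise with cos θ = -4/5, sin θ = -3/5: (1, 1) → (-1/5, -7/5)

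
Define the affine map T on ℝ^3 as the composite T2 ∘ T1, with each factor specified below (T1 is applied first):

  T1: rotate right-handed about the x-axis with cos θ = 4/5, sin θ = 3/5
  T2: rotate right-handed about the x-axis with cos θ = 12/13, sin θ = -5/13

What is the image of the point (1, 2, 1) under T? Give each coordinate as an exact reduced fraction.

T1 rotate right-handed about the x-axis with cos θ = 4/5, sin θ = 3/5: (1, 2, 1) → (1, 1, 2)
T2 rotate right-handed about the x-axis with cos θ = 12/13, sin θ = -5/13: (1, 1, 2) → (1, 22/13, 19/13)

T(p) = (1, 22/13, 19/13)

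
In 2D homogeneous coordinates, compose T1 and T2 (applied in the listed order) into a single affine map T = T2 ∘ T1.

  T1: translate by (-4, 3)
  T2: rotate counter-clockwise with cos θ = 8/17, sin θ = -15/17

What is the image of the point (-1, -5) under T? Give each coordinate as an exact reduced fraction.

T1 translate by (-4, 3): (-1, -5) → (-5, -2)
T2 rotate counter-clockwise with cos θ = 8/17, sin θ = -15/17: (-5, -2) → (-70/17, 59/17)

T(p) = (-70/17, 59/17)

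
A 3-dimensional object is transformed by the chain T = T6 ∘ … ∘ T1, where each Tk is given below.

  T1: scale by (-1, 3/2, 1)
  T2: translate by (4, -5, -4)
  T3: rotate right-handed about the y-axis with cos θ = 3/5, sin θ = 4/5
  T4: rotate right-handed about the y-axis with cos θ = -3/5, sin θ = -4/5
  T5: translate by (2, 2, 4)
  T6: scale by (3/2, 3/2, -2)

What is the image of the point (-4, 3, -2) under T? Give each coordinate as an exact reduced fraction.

T(p) = (15, 9/4, -20)

T1 scale by (-1, 3/2, 1): (-4, 3, -2) → (4, 9/2, -2)
T2 translate by (4, -5, -4): (4, 9/2, -2) → (8, -1/2, -6)
T3 rotate right-handed about the y-axis with cos θ = 3/5, sin θ = 4/5: (8, -1/2, -6) → (0, -1/2, -10)
T4 rotate right-handed about the y-axis with cos θ = -3/5, sin θ = -4/5: (0, -1/2, -10) → (8, -1/2, 6)
T5 translate by (2, 2, 4): (8, -1/2, 6) → (10, 3/2, 10)
T6 scale by (3/2, 3/2, -2): (10, 3/2, 10) → (15, 9/4, -20)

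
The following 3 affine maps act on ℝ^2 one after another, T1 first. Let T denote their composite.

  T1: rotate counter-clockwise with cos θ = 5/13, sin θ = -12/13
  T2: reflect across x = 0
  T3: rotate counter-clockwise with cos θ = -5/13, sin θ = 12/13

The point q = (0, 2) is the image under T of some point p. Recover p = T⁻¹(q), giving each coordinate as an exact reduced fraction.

T1 = [5/13 12/13 0; -12/13 5/13 0; 0 0 1]
T2·T1 = [-5/13 -12/13 0; -12/13 5/13 0; 0 0 1]
T3·…·T1 = [1 0 0; 0 -1 0; 0 0 1]
det M = -1; M⁻¹ = [1 0 0; 0 -1 0; 0 0 1]
M⁻¹ · (0, 2)ᵀ = (0, -2)ᵀ

p = (0, -2)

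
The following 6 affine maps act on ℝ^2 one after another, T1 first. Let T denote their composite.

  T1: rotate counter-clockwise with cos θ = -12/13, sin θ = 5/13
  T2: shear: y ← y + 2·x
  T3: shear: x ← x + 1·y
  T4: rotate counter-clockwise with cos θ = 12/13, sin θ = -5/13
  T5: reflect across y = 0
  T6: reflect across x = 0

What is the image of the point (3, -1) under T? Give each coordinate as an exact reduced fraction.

T1 rotate counter-clockwise with cos θ = -12/13, sin θ = 5/13: (3, -1) → (-31/13, 27/13)
T2 shear: y ← y + 2·x: (-31/13, 27/13) → (-31/13, -35/13)
T3 shear: x ← x + 1·y: (-31/13, -35/13) → (-66/13, -35/13)
T4 rotate counter-clockwise with cos θ = 12/13, sin θ = -5/13: (-66/13, -35/13) → (-967/169, -90/169)
T5 reflect across y = 0: (-967/169, -90/169) → (-967/169, 90/169)
T6 reflect across x = 0: (-967/169, 90/169) → (967/169, 90/169)

T(p) = (967/169, 90/169)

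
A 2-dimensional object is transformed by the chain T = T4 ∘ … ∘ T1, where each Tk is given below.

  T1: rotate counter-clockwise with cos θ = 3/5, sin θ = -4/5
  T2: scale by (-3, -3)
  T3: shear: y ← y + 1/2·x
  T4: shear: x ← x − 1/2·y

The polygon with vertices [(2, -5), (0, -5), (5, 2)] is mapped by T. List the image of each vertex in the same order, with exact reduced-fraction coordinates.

T1 rotate counter-clockwise with cos θ = 3/5, sin θ = -4/5: (2, -5) → (-14/5, -23/5); (0, -5) → (-4, -3); (5, 2) → (23/5, -14/5)
T2 scale by (-3, -3): (-14/5, -23/5) → (42/5, 69/5); (-4, -3) → (12, 9); (23/5, -14/5) → (-69/5, 42/5)
T3 shear: y ← y + 1/2·x: (42/5, 69/5) → (42/5, 18); (12, 9) → (12, 15); (-69/5, 42/5) → (-69/5, 3/2)
T4 shear: x ← x − 1/2·y: (42/5, 18) → (-3/5, 18); (12, 15) → (9/2, 15); (-69/5, 3/2) → (-291/20, 3/2)

image vertices: (-3/5, 18), (9/2, 15), (-291/20, 3/2)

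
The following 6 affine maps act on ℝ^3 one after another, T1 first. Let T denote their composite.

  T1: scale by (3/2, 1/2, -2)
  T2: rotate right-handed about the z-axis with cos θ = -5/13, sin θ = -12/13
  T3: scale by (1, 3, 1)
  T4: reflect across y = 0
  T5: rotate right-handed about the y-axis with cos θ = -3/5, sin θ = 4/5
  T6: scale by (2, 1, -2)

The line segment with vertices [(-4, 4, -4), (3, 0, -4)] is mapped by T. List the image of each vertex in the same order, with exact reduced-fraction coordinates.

image vertices: (508/65, -186/13, 1056/65), (967/65, 162/13, 444/65)

T1 scale by (3/2, 1/2, -2): (-4, 4, -4) → (-6, 2, 8); (3, 0, -4) → (9/2, 0, 8)
T2 rotate right-handed about the z-axis with cos θ = -5/13, sin θ = -12/13: (-6, 2, 8) → (54/13, 62/13, 8); (9/2, 0, 8) → (-45/26, -54/13, 8)
T3 scale by (1, 3, 1): (54/13, 62/13, 8) → (54/13, 186/13, 8); (-45/26, -54/13, 8) → (-45/26, -162/13, 8)
T4 reflect across y = 0: (54/13, 186/13, 8) → (54/13, -186/13, 8); (-45/26, -162/13, 8) → (-45/26, 162/13, 8)
T5 rotate right-handed about the y-axis with cos θ = -3/5, sin θ = 4/5: (54/13, -186/13, 8) → (254/65, -186/13, -528/65); (-45/26, 162/13, 8) → (967/130, 162/13, -222/65)
T6 scale by (2, 1, -2): (254/65, -186/13, -528/65) → (508/65, -186/13, 1056/65); (967/130, 162/13, -222/65) → (967/65, 162/13, 444/65)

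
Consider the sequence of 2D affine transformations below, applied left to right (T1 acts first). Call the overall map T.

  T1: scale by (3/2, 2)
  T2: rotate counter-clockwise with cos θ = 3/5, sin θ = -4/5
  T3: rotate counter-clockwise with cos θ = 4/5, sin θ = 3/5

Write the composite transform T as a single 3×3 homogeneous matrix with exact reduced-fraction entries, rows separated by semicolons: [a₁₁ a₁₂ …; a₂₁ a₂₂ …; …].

T1 = [3/2 0 0; 0 2 0; 0 0 1]
T2·T1 = [9/10 8/5 0; -6/5 6/5 0; 0 0 1]
T3·…·T1 = [36/25 14/25 0; -21/50 48/25 0; 0 0 1]

T = [36/25 14/25 0; -21/50 48/25 0; 0 0 1]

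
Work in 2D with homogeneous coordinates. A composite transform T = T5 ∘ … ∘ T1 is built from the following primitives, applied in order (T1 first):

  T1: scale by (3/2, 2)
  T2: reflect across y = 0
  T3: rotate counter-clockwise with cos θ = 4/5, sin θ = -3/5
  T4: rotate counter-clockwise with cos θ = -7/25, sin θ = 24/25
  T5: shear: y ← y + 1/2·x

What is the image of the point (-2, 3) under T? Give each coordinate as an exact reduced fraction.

T1 scale by (3/2, 2): (-2, 3) → (-3, 6)
T2 reflect across y = 0: (-3, 6) → (-3, -6)
T3 rotate counter-clockwise with cos θ = 4/5, sin θ = -3/5: (-3, -6) → (-6, -3)
T4 rotate counter-clockwise with cos θ = -7/25, sin θ = 24/25: (-6, -3) → (114/25, -123/25)
T5 shear: y ← y + 1/2·x: (114/25, -123/25) → (114/25, -66/25)

T(p) = (114/25, -66/25)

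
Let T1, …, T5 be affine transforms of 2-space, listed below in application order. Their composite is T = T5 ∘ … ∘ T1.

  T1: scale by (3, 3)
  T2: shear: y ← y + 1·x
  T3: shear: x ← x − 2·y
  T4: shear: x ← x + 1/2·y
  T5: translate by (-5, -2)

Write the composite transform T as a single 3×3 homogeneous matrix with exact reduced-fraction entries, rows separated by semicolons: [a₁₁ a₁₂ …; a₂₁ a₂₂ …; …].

T = [-3/2 -9/2 -5; 3 3 -2; 0 0 1]

T1 = [3 0 0; 0 3 0; 0 0 1]
T2·T1 = [3 0 0; 3 3 0; 0 0 1]
T3·…·T1 = [-3 -6 0; 3 3 0; 0 0 1]
T4·…·T1 = [-3/2 -9/2 0; 3 3 0; 0 0 1]
T5·…·T1 = [-3/2 -9/2 -5; 3 3 -2; 0 0 1]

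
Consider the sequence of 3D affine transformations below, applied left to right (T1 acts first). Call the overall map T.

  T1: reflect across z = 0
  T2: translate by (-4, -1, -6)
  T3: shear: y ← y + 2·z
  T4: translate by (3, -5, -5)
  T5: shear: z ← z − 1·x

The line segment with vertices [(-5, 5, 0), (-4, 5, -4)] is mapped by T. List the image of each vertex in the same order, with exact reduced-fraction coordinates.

T1 reflect across z = 0: (-5, 5, 0) → (-5, 5, 0); (-4, 5, -4) → (-4, 5, 4)
T2 translate by (-4, -1, -6): (-5, 5, 0) → (-9, 4, -6); (-4, 5, 4) → (-8, 4, -2)
T3 shear: y ← y + 2·z: (-9, 4, -6) → (-9, -8, -6); (-8, 4, -2) → (-8, 0, -2)
T4 translate by (3, -5, -5): (-9, -8, -6) → (-6, -13, -11); (-8, 0, -2) → (-5, -5, -7)
T5 shear: z ← z − 1·x: (-6, -13, -11) → (-6, -13, -5); (-5, -5, -7) → (-5, -5, -2)

image vertices: (-6, -13, -5), (-5, -5, -2)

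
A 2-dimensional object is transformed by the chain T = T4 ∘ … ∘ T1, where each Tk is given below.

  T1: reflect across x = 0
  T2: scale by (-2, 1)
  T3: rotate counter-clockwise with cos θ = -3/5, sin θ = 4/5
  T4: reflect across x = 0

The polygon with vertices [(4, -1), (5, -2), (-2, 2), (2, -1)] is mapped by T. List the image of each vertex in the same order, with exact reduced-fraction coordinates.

T1 reflect across x = 0: (4, -1) → (-4, -1); (5, -2) → (-5, -2); (-2, 2) → (2, 2); (2, -1) → (-2, -1)
T2 scale by (-2, 1): (-4, -1) → (8, -1); (-5, -2) → (10, -2); (2, 2) → (-4, 2); (-2, -1) → (4, -1)
T3 rotate counter-clockwise with cos θ = -3/5, sin θ = 4/5: (8, -1) → (-4, 7); (10, -2) → (-22/5, 46/5); (-4, 2) → (4/5, -22/5); (4, -1) → (-8/5, 19/5)
T4 reflect across x = 0: (-4, 7) → (4, 7); (-22/5, 46/5) → (22/5, 46/5); (4/5, -22/5) → (-4/5, -22/5); (-8/5, 19/5) → (8/5, 19/5)

image vertices: (4, 7), (22/5, 46/5), (-4/5, -22/5), (8/5, 19/5)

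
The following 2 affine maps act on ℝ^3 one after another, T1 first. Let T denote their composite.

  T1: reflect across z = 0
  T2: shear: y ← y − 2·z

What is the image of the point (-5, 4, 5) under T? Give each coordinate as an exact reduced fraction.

T1 reflect across z = 0: (-5, 4, 5) → (-5, 4, -5)
T2 shear: y ← y − 2·z: (-5, 4, -5) → (-5, 14, -5)

T(p) = (-5, 14, -5)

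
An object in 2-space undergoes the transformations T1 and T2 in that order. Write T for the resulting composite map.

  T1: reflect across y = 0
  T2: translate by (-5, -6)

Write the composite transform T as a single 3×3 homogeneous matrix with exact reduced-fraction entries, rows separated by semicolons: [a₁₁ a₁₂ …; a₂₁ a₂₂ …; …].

T1 = [1 0 0; 0 -1 0; 0 0 1]
T2·T1 = [1 0 -5; 0 -1 -6; 0 0 1]

T = [1 0 -5; 0 -1 -6; 0 0 1]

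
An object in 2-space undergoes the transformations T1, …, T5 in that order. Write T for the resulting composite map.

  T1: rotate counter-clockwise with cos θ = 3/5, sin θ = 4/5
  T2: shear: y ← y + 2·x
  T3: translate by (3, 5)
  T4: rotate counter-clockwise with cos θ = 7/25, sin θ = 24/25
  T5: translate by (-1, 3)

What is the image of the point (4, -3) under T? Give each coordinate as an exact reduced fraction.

T1 rotate counter-clockwise with cos θ = 3/5, sin θ = 4/5: (4, -3) → (24/5, 7/5)
T2 shear: y ← y + 2·x: (24/5, 7/5) → (24/5, 11)
T3 translate by (3, 5): (24/5, 11) → (39/5, 16)
T4 rotate counter-clockwise with cos θ = 7/25, sin θ = 24/25: (39/5, 16) → (-1647/125, 1496/125)
T5 translate by (-1, 3): (-1647/125, 1496/125) → (-1772/125, 1871/125)

T(p) = (-1772/125, 1871/125)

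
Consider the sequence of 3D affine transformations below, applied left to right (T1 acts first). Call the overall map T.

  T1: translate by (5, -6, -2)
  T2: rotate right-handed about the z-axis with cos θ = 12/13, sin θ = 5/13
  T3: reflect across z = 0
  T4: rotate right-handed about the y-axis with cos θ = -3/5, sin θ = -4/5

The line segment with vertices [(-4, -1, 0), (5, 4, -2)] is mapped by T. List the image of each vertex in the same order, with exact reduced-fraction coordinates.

T1 translate by (5, -6, -2): (-4, -1, 0) → (1, -7, -2); (5, 4, -2) → (10, -2, -4)
T2 rotate right-handed about the z-axis with cos θ = 12/13, sin θ = 5/13: (1, -7, -2) → (47/13, -79/13, -2); (10, -2, -4) → (10, 2, -4)
T3 reflect across z = 0: (47/13, -79/13, -2) → (47/13, -79/13, 2); (10, 2, -4) → (10, 2, 4)
T4 rotate right-handed about the y-axis with cos θ = -3/5, sin θ = -4/5: (47/13, -79/13, 2) → (-49/13, -79/13, 22/13); (10, 2, 4) → (-46/5, 2, 28/5)

image vertices: (-49/13, -79/13, 22/13), (-46/5, 2, 28/5)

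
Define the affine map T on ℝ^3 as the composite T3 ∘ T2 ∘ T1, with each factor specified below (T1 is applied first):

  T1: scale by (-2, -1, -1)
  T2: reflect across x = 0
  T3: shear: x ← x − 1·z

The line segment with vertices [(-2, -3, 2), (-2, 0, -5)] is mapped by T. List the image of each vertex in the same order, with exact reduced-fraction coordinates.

image vertices: (-2, 3, -2), (-9, 0, 5)

T1 scale by (-2, -1, -1): (-2, -3, 2) → (4, 3, -2); (-2, 0, -5) → (4, 0, 5)
T2 reflect across x = 0: (4, 3, -2) → (-4, 3, -2); (4, 0, 5) → (-4, 0, 5)
T3 shear: x ← x − 1·z: (-4, 3, -2) → (-2, 3, -2); (-4, 0, 5) → (-9, 0, 5)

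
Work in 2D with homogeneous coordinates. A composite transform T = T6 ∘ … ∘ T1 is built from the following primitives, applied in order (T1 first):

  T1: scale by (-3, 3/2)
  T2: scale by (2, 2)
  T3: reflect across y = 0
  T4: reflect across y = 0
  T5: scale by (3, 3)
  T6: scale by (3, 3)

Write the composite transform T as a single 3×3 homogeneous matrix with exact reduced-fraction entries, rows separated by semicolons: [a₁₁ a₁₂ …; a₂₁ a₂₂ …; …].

T1 = [-3 0 0; 0 3/2 0; 0 0 1]
T2·T1 = [-6 0 0; 0 3 0; 0 0 1]
T3·…·T1 = [-6 0 0; 0 -3 0; 0 0 1]
T4·…·T1 = [-6 0 0; 0 3 0; 0 0 1]
T5·…·T1 = [-18 0 0; 0 9 0; 0 0 1]
T6·…·T1 = [-54 0 0; 0 27 0; 0 0 1]

T = [-54 0 0; 0 27 0; 0 0 1]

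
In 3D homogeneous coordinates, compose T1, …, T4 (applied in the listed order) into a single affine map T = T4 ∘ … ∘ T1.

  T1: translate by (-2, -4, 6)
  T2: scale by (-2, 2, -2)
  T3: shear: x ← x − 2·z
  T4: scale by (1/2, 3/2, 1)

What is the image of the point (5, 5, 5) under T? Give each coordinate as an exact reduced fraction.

T1 translate by (-2, -4, 6): (5, 5, 5) → (3, 1, 11)
T2 scale by (-2, 2, -2): (3, 1, 11) → (-6, 2, -22)
T3 shear: x ← x − 2·z: (-6, 2, -22) → (38, 2, -22)
T4 scale by (1/2, 3/2, 1): (38, 2, -22) → (19, 3, -22)

T(p) = (19, 3, -22)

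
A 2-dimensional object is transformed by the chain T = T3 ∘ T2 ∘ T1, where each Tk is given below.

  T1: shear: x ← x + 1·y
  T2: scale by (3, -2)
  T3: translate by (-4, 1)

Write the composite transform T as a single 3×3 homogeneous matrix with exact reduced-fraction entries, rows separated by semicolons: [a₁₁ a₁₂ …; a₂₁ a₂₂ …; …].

T1 = [1 1 0; 0 1 0; 0 0 1]
T2·T1 = [3 3 0; 0 -2 0; 0 0 1]
T3·…·T1 = [3 3 -4; 0 -2 1; 0 0 1]

T = [3 3 -4; 0 -2 1; 0 0 1]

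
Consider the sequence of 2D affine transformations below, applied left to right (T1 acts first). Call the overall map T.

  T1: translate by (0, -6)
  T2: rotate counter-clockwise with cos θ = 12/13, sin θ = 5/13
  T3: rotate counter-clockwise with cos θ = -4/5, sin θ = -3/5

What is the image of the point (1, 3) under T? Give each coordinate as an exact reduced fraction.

T1 translate by (0, -6): (1, 3) → (1, -3)
T2 rotate counter-clockwise with cos θ = 12/13, sin θ = 5/13: (1, -3) → (27/13, -31/13)
T3 rotate counter-clockwise with cos θ = -4/5, sin θ = -3/5: (27/13, -31/13) → (-201/65, 43/65)

T(p) = (-201/65, 43/65)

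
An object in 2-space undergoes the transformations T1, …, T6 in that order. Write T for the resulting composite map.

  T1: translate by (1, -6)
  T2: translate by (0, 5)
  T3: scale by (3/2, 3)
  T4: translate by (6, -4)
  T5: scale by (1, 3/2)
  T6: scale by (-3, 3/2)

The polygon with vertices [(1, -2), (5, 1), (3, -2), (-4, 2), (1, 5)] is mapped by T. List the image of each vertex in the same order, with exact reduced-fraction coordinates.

image vertices: (-27, -117/4), (-45, -9), (-36, -117/4), (-9/2, -9/4), (-27, 18)

T1 translate by (1, -6): (1, -2) → (2, -8); (5, 1) → (6, -5); (3, -2) → (4, -8); (-4, 2) → (-3, -4); (1, 5) → (2, -1)
T2 translate by (0, 5): (2, -8) → (2, -3); (6, -5) → (6, 0); (4, -8) → (4, -3); (-3, -4) → (-3, 1); (2, -1) → (2, 4)
T3 scale by (3/2, 3): (2, -3) → (3, -9); (6, 0) → (9, 0); (4, -3) → (6, -9); (-3, 1) → (-9/2, 3); (2, 4) → (3, 12)
T4 translate by (6, -4): (3, -9) → (9, -13); (9, 0) → (15, -4); (6, -9) → (12, -13); (-9/2, 3) → (3/2, -1); (3, 12) → (9, 8)
T5 scale by (1, 3/2): (9, -13) → (9, -39/2); (15, -4) → (15, -6); (12, -13) → (12, -39/2); (3/2, -1) → (3/2, -3/2); (9, 8) → (9, 12)
T6 scale by (-3, 3/2): (9, -39/2) → (-27, -117/4); (15, -6) → (-45, -9); (12, -39/2) → (-36, -117/4); (3/2, -3/2) → (-9/2, -9/4); (9, 12) → (-27, 18)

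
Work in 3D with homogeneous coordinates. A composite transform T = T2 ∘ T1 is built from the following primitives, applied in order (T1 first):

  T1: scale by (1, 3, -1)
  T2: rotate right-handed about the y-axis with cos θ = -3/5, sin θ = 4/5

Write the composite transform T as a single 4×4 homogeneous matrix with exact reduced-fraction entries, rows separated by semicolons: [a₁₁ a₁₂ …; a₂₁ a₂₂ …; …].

T1 = [1 0 0 0; 0 3 0 0; 0 0 -1 0; 0 0 0 1]
T2·T1 = [-3/5 0 -4/5 0; 0 3 0 0; -4/5 0 3/5 0; 0 0 0 1]

T = [-3/5 0 -4/5 0; 0 3 0 0; -4/5 0 3/5 0; 0 0 0 1]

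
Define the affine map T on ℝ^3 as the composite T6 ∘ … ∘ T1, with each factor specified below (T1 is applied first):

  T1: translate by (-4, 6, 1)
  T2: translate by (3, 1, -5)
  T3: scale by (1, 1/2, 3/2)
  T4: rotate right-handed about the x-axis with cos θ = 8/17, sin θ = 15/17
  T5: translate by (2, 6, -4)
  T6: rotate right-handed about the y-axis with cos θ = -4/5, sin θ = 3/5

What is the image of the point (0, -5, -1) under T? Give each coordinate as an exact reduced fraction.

T(p) = (-407/85, 445/34, 401/85)

T1 translate by (-4, 6, 1): (0, -5, -1) → (-4, 1, 0)
T2 translate by (3, 1, -5): (-4, 1, 0) → (-1, 2, -5)
T3 scale by (1, 1/2, 3/2): (-1, 2, -5) → (-1, 1, -15/2)
T4 rotate right-handed about the x-axis with cos θ = 8/17, sin θ = 15/17: (-1, 1, -15/2) → (-1, 241/34, -45/17)
T5 translate by (2, 6, -4): (-1, 241/34, -45/17) → (1, 445/34, -113/17)
T6 rotate right-handed about the y-axis with cos θ = -4/5, sin θ = 3/5: (1, 445/34, -113/17) → (-407/85, 445/34, 401/85)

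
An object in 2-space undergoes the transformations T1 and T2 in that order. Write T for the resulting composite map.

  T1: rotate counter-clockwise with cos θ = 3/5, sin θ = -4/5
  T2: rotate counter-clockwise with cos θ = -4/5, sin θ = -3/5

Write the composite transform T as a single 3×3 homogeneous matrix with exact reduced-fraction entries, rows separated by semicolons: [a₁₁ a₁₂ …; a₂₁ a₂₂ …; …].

T1 = [3/5 4/5 0; -4/5 3/5 0; 0 0 1]
T2·T1 = [-24/25 -7/25 0; 7/25 -24/25 0; 0 0 1]

T = [-24/25 -7/25 0; 7/25 -24/25 0; 0 0 1]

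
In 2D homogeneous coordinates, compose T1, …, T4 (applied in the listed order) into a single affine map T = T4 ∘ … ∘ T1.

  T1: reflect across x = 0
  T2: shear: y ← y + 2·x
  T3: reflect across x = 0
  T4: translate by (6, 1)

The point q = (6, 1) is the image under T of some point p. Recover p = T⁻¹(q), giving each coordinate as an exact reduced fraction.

T1 = [-1 0 0; 0 1 0; 0 0 1]
T2·T1 = [-1 0 0; -2 1 0; 0 0 1]
T3·…·T1 = [1 0 0; -2 1 0; 0 0 1]
T4·…·T1 = [1 0 6; -2 1 1; 0 0 1]
det M = 1; M⁻¹ = [1 0 -6; 2 1 -13; 0 0 1]
M⁻¹ · (6, 1)ᵀ = (0, 0)ᵀ

p = (0, 0)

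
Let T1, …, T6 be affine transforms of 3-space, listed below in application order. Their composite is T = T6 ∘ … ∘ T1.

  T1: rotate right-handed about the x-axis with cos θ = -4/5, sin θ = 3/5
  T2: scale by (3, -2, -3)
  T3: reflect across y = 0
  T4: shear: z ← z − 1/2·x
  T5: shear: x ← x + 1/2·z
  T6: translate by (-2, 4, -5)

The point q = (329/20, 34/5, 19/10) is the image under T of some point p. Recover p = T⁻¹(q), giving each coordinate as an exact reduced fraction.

p = (5, -4, 3)

T1 = [1 0 0 0; 0 -4/5 -3/5 0; 0 3/5 -4/5 0; 0 0 0 1]
T2·T1 = [3 0 0 0; 0 8/5 6/5 0; 0 -9/5 12/5 0; 0 0 0 1]
T3·…·T1 = [3 0 0 0; 0 -8/5 -6/5 0; 0 -9/5 12/5 0; 0 0 0 1]
T4·…·T1 = [3 0 0 0; 0 -8/5 -6/5 0; -3/2 -9/5 12/5 0; 0 0 0 1]
T5·…·T1 = [9/4 -9/10 6/5 0; 0 -8/5 -6/5 0; -3/2 -9/5 12/5 0; 0 0 0 1]
T6·…·T1 = [9/4 -9/10 6/5 -2; 0 -8/5 -6/5 4; -3/2 -9/5 12/5 -5; 0 0 0 1]
det M = -18; M⁻¹ = [1/3 0 -1/6 -1/6; -1/10 -2/5 -3/20 13/20; 2/15 -3/10 1/5 37/15; 0 0 0 1]
M⁻¹ · (329/20, 34/5, 19/10)ᵀ = (5, -4, 3)ᵀ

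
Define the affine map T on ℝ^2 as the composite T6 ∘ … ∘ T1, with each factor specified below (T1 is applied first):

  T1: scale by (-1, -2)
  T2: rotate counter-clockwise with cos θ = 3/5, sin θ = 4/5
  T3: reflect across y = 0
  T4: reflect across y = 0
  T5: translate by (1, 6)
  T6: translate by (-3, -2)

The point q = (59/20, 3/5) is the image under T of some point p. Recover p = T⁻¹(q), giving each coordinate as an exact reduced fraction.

p = (-1/4, 3)

T1 = [-1 0 0; 0 -2 0; 0 0 1]
T2·T1 = [-3/5 8/5 0; -4/5 -6/5 0; 0 0 1]
T3·…·T1 = [-3/5 8/5 0; 4/5 6/5 0; 0 0 1]
T4·…·T1 = [-3/5 8/5 0; -4/5 -6/5 0; 0 0 1]
T5·…·T1 = [-3/5 8/5 1; -4/5 -6/5 6; 0 0 1]
T6·…·T1 = [-3/5 8/5 -2; -4/5 -6/5 4; 0 0 1]
det M = 2; M⁻¹ = [-3/5 -4/5 2; 2/5 -3/10 2; 0 0 1]
M⁻¹ · (59/20, 3/5)ᵀ = (-1/4, 3)ᵀ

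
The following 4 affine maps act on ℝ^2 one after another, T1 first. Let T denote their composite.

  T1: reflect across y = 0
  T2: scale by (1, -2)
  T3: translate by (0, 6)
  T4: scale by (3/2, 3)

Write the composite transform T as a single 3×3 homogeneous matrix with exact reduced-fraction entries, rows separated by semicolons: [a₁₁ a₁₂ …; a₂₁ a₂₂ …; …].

T = [3/2 0 0; 0 6 18; 0 0 1]

T1 = [1 0 0; 0 -1 0; 0 0 1]
T2·T1 = [1 0 0; 0 2 0; 0 0 1]
T3·…·T1 = [1 0 0; 0 2 6; 0 0 1]
T4·…·T1 = [3/2 0 0; 0 6 18; 0 0 1]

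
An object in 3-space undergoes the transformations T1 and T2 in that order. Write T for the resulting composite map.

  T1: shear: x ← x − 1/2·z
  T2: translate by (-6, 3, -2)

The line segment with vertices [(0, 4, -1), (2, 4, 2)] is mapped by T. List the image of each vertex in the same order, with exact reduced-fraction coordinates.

image vertices: (-11/2, 7, -3), (-5, 7, 0)

T1 shear: x ← x − 1/2·z: (0, 4, -1) → (1/2, 4, -1); (2, 4, 2) → (1, 4, 2)
T2 translate by (-6, 3, -2): (1/2, 4, -1) → (-11/2, 7, -3); (1, 4, 2) → (-5, 7, 0)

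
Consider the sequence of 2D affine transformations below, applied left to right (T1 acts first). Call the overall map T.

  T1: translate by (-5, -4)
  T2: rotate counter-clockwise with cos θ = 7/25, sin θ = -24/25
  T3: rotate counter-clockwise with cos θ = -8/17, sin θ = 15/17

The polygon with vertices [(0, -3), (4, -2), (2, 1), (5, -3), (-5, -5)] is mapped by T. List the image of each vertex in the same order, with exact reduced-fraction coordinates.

image vertices: (559/425, -3613/425), (1478/425, -2121/425), (-21/425, -1803/425), (2079/425, -2128/425), (-367/425, -5706/425)

T1 translate by (-5, -4): (0, -3) → (-5, -7); (4, -2) → (-1, -6); (2, 1) → (-3, -3); (5, -3) → (0, -7); (-5, -5) → (-10, -9)
T2 rotate counter-clockwise with cos θ = 7/25, sin θ = -24/25: (-5, -7) → (-203/25, 71/25); (-1, -6) → (-151/25, -18/25); (-3, -3) → (-93/25, 51/25); (0, -7) → (-168/25, -49/25); (-10, -9) → (-286/25, 177/25)
T3 rotate counter-clockwise with cos θ = -8/17, sin θ = 15/17: (-203/25, 71/25) → (559/425, -3613/425); (-151/25, -18/25) → (1478/425, -2121/425); (-93/25, 51/25) → (-21/425, -1803/425); (-168/25, -49/25) → (2079/425, -2128/425); (-286/25, 177/25) → (-367/425, -5706/425)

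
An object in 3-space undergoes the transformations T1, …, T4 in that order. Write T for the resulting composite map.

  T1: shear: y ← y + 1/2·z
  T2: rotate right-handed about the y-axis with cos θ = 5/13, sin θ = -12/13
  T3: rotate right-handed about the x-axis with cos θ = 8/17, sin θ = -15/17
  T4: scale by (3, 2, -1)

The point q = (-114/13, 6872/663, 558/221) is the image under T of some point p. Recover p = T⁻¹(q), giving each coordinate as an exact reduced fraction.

p = (2, 8/3, 4)

T1 = [1 0 0 0; 0 1 1/2 0; 0 0 1 0; 0 0 0 1]
T2·T1 = [5/13 0 -12/13 0; 0 1 1/2 0; 12/13 0 5/13 0; 0 0 0 1]
T3·…·T1 = [5/13 0 -12/13 0; 180/221 8/17 127/221 0; 96/221 -15/17 -115/442 0; 0 0 0 1]
T4·…·T1 = [15/13 0 -36/13 0; 360/221 16/17 254/221 0; -96/221 15/17 115/442 0; 0 0 0 1]
det M = -6; M⁻¹ = [5/39 90/221 -96/221 0; 2/13 133/884 215/221 0; -4/13 75/442 -40/221 0; 0 0 0 1]
M⁻¹ · (-114/13, 6872/663, 558/221)ᵀ = (2, 8/3, 4)ᵀ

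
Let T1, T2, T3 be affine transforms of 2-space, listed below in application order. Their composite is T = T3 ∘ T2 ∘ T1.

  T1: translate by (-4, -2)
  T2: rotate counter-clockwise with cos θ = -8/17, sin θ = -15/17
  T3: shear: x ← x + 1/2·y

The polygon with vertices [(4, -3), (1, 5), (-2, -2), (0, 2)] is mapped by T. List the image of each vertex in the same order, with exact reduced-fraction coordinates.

image vertices: (-55/17, 40/17), (159/34, 21/17), (49/17, 122/17), (62/17, 60/17)

T1 translate by (-4, -2): (4, -3) → (0, -5); (1, 5) → (-3, 3); (-2, -2) → (-6, -4); (0, 2) → (-4, 0)
T2 rotate counter-clockwise with cos θ = -8/17, sin θ = -15/17: (0, -5) → (-75/17, 40/17); (-3, 3) → (69/17, 21/17); (-6, -4) → (-12/17, 122/17); (-4, 0) → (32/17, 60/17)
T3 shear: x ← x + 1/2·y: (-75/17, 40/17) → (-55/17, 40/17); (69/17, 21/17) → (159/34, 21/17); (-12/17, 122/17) → (49/17, 122/17); (32/17, 60/17) → (62/17, 60/17)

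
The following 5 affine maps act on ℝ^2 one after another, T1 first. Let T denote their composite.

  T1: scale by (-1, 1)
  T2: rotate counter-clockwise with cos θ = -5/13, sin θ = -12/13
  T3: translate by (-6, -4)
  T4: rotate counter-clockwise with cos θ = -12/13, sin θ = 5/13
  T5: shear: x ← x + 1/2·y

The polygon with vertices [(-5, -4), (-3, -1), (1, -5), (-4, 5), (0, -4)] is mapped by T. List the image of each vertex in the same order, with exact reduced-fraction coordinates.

image vertices: (4893/338, 349/169), (3821/338, 471/169), (2857/338, -485/169), (1736/169, 1310/169), (1549/169, -246/169)

T1 scale by (-1, 1): (-5, -4) → (5, -4); (-3, -1) → (3, -1); (1, -5) → (-1, -5); (-4, 5) → (4, 5); (0, -4) → (0, -4)
T2 rotate counter-clockwise with cos θ = -5/13, sin θ = -12/13: (5, -4) → (-73/13, -40/13); (3, -1) → (-27/13, -31/13); (-1, -5) → (-55/13, 37/13); (4, 5) → (40/13, -73/13); (0, -4) → (-48/13, 20/13)
T3 translate by (-6, -4): (-73/13, -40/13) → (-151/13, -92/13); (-27/13, -31/13) → (-105/13, -83/13); (-55/13, 37/13) → (-133/13, -15/13); (40/13, -73/13) → (-38/13, -125/13); (-48/13, 20/13) → (-126/13, -32/13)
T4 rotate counter-clockwise with cos θ = -12/13, sin θ = 5/13: (-151/13, -92/13) → (2272/169, 349/169); (-105/13, -83/13) → (1675/169, 471/169); (-133/13, -15/13) → (1671/169, -485/169); (-38/13, -125/13) → (1081/169, 1310/169); (-126/13, -32/13) → (1672/169, -246/169)
T5 shear: x ← x + 1/2·y: (2272/169, 349/169) → (4893/338, 349/169); (1675/169, 471/169) → (3821/338, 471/169); (1671/169, -485/169) → (2857/338, -485/169); (1081/169, 1310/169) → (1736/169, 1310/169); (1672/169, -246/169) → (1549/169, -246/169)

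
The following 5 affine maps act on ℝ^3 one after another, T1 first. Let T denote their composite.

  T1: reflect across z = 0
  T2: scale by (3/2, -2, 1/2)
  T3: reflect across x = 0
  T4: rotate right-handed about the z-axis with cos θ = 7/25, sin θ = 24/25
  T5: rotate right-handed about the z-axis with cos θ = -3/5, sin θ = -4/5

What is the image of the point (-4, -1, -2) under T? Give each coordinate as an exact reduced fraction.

T(p) = (26/5, -18/5, 1)

T1 reflect across z = 0: (-4, -1, -2) → (-4, -1, 2)
T2 scale by (3/2, -2, 1/2): (-4, -1, 2) → (-6, 2, 1)
T3 reflect across x = 0: (-6, 2, 1) → (6, 2, 1)
T4 rotate right-handed about the z-axis with cos θ = 7/25, sin θ = 24/25: (6, 2, 1) → (-6/25, 158/25, 1)
T5 rotate right-handed about the z-axis with cos θ = -3/5, sin θ = -4/5: (-6/25, 158/25, 1) → (26/5, -18/5, 1)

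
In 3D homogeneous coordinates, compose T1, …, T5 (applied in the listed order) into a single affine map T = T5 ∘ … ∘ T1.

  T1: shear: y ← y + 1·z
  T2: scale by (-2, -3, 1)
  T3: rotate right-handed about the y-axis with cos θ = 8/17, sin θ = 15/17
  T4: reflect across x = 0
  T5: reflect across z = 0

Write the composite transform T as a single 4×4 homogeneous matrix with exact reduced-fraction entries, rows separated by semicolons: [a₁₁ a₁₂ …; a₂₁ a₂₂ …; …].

T1 = [1 0 0 0; 0 1 1 0; 0 0 1 0; 0 0 0 1]
T2·T1 = [-2 0 0 0; 0 -3 -3 0; 0 0 1 0; 0 0 0 1]
T3·…·T1 = [-16/17 0 15/17 0; 0 -3 -3 0; 30/17 0 8/17 0; 0 0 0 1]
T4·…·T1 = [16/17 0 -15/17 0; 0 -3 -3 0; 30/17 0 8/17 0; 0 0 0 1]
T5·…·T1 = [16/17 0 -15/17 0; 0 -3 -3 0; -30/17 0 -8/17 0; 0 0 0 1]

T = [16/17 0 -15/17 0; 0 -3 -3 0; -30/17 0 -8/17 0; 0 0 0 1]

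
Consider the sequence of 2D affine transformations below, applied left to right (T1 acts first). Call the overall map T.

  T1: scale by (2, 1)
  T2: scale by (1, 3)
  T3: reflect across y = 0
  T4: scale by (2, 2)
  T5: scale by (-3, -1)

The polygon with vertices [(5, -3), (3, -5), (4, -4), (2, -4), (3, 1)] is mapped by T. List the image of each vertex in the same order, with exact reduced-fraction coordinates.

T1 scale by (2, 1): (5, -3) → (10, -3); (3, -5) → (6, -5); (4, -4) → (8, -4); (2, -4) → (4, -4); (3, 1) → (6, 1)
T2 scale by (1, 3): (10, -3) → (10, -9); (6, -5) → (6, -15); (8, -4) → (8, -12); (4, -4) → (4, -12); (6, 1) → (6, 3)
T3 reflect across y = 0: (10, -9) → (10, 9); (6, -15) → (6, 15); (8, -12) → (8, 12); (4, -12) → (4, 12); (6, 3) → (6, -3)
T4 scale by (2, 2): (10, 9) → (20, 18); (6, 15) → (12, 30); (8, 12) → (16, 24); (4, 12) → (8, 24); (6, -3) → (12, -6)
T5 scale by (-3, -1): (20, 18) → (-60, -18); (12, 30) → (-36, -30); (16, 24) → (-48, -24); (8, 24) → (-24, -24); (12, -6) → (-36, 6)

image vertices: (-60, -18), (-36, -30), (-48, -24), (-24, -24), (-36, 6)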